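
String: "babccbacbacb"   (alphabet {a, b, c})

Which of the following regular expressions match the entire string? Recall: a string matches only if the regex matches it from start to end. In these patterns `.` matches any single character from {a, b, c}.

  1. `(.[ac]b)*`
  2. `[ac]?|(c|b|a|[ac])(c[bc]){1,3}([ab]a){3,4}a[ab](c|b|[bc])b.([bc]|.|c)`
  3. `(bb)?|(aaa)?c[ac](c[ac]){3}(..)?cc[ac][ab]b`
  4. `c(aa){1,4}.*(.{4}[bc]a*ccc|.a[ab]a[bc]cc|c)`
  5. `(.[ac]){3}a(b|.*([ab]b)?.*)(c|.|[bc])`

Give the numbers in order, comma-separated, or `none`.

1

1 → match
2 → no match
3 → no match
4 → no match — must start with "caa"
5 → no match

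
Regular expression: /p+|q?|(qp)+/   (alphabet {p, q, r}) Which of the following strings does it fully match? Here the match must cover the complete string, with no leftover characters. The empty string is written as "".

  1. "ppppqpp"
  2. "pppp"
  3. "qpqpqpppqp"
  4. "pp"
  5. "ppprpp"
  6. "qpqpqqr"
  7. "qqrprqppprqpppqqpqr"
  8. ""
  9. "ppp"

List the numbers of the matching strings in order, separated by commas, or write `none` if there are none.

2, 4, 8, 9

1 → no match
2 → match
3 → no match
4 → match
5 → no match
6 → no match
7 → no match
8 → match
9 → match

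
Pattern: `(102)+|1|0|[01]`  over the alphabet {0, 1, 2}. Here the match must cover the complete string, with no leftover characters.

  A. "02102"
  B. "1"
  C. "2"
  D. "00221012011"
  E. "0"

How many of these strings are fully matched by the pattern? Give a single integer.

2

A → no match
B → match
C → no match
D → no match
E → match
Total matched: 2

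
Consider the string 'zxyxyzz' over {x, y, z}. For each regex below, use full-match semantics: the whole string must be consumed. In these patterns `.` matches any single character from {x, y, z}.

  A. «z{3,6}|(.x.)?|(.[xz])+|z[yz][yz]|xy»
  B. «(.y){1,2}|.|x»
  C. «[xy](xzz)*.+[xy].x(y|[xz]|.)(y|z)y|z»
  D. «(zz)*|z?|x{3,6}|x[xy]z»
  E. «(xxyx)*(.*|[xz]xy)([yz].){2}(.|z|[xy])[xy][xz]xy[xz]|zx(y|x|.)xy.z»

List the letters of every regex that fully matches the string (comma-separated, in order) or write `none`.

A → no match
B → no match
C → no match
D → no match
E → match

E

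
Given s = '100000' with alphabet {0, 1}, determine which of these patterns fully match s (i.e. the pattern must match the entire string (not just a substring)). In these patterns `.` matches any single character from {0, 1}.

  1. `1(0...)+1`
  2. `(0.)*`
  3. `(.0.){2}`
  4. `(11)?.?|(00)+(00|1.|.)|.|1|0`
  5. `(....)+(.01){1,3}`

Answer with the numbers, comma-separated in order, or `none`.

3

1 → no match — must end with '1'
2 → no match
3 → match
4 → no match
5 → no match — must end with '01'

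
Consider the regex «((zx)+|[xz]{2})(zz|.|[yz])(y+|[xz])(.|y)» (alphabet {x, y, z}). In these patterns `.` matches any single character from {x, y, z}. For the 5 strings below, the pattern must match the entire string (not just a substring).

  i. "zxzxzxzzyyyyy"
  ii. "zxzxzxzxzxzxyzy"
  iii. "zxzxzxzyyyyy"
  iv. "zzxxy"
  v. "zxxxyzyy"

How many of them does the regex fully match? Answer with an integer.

i → match
ii → match
iii → match
iv → match
v → no match
Total matched: 4

4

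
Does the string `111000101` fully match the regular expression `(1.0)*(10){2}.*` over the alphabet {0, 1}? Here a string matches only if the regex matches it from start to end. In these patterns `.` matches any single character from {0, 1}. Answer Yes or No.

No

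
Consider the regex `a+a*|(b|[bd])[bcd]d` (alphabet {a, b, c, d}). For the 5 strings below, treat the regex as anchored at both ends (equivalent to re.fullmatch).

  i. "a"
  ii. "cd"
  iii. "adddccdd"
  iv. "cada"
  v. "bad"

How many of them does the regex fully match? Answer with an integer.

1

i → match
ii → no match
iii → no match
iv → no match
v → no match
Total matched: 1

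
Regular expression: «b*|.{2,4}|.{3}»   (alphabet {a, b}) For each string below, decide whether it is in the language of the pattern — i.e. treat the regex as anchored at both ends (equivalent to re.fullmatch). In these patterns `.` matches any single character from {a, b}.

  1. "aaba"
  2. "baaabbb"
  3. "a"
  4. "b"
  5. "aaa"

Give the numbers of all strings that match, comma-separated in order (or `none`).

1, 4, 5

1 → match
2 → no match
3 → no match
4 → match
5 → match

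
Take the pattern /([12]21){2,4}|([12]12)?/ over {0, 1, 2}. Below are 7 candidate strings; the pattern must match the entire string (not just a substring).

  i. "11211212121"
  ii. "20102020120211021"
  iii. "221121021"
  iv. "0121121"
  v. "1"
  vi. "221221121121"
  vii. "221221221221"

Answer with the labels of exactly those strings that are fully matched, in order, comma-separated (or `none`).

i. "11211212121" → no match
ii → no match
iii. "221121021" → no match
iv. "0121121" → no match
v. "1" → no match
vi. "221221121121" → match
vii. "221221221221" → match

vi, vii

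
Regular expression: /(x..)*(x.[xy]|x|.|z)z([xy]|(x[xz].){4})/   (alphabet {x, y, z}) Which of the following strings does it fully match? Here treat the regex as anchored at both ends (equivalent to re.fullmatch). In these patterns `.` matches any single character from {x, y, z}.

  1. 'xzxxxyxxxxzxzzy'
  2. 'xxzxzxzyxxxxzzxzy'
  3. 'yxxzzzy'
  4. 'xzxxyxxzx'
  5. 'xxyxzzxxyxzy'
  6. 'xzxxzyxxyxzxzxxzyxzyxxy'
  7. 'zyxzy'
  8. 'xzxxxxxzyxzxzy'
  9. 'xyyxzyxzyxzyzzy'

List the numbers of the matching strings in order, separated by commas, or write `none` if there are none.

1, 2, 4, 5, 6, 8, 9

1 → match
2 → match
3. 'yxxzzzy' → no match
4. 'xzxxyxxzx' → match
5. 'xxyxzzxxyxzy' → match
6 → match
7. 'zyxzy' → no match
8 → match
9 → match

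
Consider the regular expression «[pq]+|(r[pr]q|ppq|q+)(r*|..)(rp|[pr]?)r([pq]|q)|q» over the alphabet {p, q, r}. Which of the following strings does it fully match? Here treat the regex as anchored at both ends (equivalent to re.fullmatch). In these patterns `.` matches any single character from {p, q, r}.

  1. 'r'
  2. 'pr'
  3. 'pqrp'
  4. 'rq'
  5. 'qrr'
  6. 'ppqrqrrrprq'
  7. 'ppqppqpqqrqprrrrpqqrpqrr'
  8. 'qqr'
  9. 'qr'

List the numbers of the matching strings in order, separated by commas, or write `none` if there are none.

none

1 → no match
2 → no match
3 → no match
4 → no match
5 → no match
6 → no match
7 → no match
8 → no match
9 → no match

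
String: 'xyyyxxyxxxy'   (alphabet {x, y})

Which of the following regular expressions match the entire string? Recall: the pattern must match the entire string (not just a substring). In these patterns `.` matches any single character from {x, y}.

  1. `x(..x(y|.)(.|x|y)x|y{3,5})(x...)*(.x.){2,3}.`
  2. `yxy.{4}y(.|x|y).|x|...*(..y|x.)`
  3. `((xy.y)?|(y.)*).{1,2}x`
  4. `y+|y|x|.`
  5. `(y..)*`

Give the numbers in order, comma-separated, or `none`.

1, 2

1 → match
2 → match
3 → no match — must end with 'x'
4 → no match
5 → no match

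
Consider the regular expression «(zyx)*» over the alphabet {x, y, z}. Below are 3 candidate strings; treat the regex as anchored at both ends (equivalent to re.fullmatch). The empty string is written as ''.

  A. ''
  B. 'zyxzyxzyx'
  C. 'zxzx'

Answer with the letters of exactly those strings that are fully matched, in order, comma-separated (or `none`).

A, B

A → match
B → match
C → no match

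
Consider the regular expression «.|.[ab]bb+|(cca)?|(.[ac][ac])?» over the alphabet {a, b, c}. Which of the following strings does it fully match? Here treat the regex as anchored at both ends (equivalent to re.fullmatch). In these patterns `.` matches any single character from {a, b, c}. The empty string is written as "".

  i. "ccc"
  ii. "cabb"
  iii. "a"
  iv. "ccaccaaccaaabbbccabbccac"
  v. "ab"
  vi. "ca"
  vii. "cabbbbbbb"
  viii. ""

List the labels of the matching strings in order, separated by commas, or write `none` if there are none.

i, ii, iii, vii, viii

i → match
ii → match
iii → match
iv → no match
v → no match
vi → no match
vii → match
viii → match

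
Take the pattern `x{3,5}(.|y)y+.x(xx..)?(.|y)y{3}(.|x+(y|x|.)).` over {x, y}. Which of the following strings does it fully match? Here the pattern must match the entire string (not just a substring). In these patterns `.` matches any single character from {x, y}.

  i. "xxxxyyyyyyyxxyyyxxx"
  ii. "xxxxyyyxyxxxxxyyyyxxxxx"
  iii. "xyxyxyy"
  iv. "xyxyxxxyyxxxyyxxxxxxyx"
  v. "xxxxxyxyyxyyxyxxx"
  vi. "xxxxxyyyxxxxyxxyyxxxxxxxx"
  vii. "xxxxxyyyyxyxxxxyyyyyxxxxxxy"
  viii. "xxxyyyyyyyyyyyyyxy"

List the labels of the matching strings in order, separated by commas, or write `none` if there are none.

i

i → match
ii → no match
iii. "xyxyxyy" → no match
iv → no match
v → no match
vi → no match
vii → no match
viii → no match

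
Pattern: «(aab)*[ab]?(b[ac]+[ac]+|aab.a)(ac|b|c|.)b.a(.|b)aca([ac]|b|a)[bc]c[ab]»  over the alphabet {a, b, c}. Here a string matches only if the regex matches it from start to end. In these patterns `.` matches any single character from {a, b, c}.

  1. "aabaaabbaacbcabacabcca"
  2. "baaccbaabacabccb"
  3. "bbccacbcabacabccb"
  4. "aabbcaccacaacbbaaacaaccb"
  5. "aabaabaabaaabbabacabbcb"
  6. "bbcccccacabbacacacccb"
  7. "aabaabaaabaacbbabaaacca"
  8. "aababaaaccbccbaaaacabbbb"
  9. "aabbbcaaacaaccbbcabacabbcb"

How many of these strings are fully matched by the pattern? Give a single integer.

7

1 → match
2 → match
3 → match
4 → match
5 → match
6 → match
7 → no match
8 → no match
9 → match
Total matched: 7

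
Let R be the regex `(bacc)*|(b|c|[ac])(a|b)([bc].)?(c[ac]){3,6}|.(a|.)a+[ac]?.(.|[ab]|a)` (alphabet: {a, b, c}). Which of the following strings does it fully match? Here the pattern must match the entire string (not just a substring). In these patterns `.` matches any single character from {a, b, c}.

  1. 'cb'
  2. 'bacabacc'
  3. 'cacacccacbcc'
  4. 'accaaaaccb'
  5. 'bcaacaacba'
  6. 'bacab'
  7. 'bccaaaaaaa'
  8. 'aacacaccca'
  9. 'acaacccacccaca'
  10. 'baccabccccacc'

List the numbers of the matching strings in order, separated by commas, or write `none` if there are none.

8

1 → no match
2 → no match
3 → no match
4 → no match
5 → no match
6 → no match
7 → no match
8 → match
9 → no match
10 → no match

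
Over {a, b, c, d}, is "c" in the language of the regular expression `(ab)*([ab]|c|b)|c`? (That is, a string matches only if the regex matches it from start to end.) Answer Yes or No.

Yes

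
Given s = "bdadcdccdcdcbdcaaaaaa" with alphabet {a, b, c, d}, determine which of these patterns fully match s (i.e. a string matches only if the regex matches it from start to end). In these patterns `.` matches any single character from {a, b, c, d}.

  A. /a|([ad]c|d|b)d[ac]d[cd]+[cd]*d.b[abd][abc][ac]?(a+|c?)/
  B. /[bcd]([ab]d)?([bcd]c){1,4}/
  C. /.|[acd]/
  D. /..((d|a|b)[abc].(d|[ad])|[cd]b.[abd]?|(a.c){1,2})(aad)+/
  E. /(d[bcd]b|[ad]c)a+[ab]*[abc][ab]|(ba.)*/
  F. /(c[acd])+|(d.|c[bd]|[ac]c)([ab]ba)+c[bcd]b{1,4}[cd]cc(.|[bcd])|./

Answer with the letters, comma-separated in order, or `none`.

A

A → match
B → no match — must end with "c"
C → no match
D → no match — must end with "aad"
E → no match
F → no match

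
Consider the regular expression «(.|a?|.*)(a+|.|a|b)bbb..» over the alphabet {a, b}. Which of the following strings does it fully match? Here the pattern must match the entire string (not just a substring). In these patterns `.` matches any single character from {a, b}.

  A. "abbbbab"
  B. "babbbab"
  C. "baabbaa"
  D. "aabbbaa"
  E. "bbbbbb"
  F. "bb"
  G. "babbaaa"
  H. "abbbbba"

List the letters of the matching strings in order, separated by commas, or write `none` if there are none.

A → match
B → match
C → no match
D → match
E → match
F → no match
G → no match
H → match

A, B, D, E, H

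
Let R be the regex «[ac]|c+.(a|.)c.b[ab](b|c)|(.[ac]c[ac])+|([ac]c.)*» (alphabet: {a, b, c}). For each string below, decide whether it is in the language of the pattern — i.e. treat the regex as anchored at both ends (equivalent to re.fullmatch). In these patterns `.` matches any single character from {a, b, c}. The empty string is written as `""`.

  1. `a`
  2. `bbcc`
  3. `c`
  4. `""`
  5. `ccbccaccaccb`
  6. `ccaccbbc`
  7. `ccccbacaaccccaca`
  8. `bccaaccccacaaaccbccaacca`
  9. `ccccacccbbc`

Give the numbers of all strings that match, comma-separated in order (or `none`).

1, 3, 4, 5, 6, 7, 8, 9

1 → match
2 → no match
3 → match
4 → match
5 → match
6 → match
7 → match
8 → match
9 → match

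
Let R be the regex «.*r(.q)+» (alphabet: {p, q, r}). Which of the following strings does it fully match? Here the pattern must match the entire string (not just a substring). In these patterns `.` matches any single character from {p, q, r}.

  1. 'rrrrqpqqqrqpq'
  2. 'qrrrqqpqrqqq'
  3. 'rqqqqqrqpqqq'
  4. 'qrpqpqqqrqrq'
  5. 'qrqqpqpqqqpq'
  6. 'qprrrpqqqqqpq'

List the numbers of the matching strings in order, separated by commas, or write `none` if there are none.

1, 2, 4, 5, 6

1 → match
2 → match
3 → no match
4 → match
5 → match
6 → match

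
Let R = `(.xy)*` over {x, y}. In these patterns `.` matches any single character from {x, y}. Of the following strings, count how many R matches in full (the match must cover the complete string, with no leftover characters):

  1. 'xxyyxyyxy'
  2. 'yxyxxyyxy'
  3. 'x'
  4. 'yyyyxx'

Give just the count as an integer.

1 → match
2 → match
3 → no match
4 → no match
Total matched: 2

2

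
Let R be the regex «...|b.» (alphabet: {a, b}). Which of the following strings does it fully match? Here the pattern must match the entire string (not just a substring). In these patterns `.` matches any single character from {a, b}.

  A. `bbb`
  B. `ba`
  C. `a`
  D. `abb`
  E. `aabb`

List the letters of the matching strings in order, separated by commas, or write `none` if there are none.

A → match
B → match
C → no match
D → match
E → no match

A, B, D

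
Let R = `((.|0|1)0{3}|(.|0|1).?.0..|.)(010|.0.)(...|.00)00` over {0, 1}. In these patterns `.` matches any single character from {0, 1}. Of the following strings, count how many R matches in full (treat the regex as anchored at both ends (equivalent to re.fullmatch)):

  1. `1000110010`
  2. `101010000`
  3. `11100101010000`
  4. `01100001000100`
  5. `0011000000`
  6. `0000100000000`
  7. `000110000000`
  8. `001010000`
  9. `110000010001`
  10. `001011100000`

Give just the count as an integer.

5

1 → no match — must end with `00`
2 → match
3 → match
4 → match
5 → no match
6 → match
7 → no match
8 → match
9 → no match — must end with `00`
10 → no match
Total matched: 5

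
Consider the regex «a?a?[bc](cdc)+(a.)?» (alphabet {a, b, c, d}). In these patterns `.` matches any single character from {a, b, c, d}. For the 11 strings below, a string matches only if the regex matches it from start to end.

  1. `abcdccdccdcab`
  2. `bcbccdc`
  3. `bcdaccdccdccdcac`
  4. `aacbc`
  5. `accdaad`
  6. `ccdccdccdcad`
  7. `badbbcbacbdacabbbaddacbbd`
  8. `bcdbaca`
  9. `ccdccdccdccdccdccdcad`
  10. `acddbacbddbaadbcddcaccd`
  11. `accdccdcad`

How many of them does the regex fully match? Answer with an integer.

1 → match
2 → no match
3 → no match
4 → no match
5 → no match
6 → match
7 → no match
8 → no match
9 → match
10 → no match
11 → match
Total matched: 4

4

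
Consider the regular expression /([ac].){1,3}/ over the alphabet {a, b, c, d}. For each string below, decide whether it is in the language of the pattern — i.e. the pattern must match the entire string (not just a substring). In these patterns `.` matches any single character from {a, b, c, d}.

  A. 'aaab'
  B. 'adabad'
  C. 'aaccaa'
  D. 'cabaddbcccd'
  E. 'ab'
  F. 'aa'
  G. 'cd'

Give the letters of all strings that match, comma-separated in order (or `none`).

A. 'aaab' → match
B. 'adabad' → match
C. 'aaccaa' → match
D. 'cabaddbcccd' → no match
E. 'ab' → match
F. 'aa' → match
G. 'cd' → match

A, B, C, E, F, G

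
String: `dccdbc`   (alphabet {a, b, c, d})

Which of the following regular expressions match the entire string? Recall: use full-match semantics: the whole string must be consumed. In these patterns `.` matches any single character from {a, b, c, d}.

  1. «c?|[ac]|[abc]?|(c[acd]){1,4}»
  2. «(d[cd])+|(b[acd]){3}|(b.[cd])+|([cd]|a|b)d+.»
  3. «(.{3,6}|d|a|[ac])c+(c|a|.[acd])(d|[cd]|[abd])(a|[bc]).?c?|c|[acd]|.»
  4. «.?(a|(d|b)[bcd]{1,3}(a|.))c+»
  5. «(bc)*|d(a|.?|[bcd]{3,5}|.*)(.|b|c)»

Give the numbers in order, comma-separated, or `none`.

1 → no match
2 → no match
3 → match
4 → match
5 → match

3, 4, 5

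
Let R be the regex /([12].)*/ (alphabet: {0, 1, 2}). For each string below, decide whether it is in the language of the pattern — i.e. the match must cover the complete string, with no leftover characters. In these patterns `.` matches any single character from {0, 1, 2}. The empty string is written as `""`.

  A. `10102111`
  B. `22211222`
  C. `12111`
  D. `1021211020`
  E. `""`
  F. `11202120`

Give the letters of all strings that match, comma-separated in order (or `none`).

A → match
B → match
C → no match
D → match
E → match
F → match

A, B, D, E, F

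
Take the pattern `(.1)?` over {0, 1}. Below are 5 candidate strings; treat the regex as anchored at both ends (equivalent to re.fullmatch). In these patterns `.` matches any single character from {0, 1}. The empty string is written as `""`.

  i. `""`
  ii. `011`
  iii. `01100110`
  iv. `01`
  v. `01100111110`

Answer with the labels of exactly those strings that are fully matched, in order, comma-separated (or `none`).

i, iv

i → match
ii → no match
iii → no match
iv → match
v → no match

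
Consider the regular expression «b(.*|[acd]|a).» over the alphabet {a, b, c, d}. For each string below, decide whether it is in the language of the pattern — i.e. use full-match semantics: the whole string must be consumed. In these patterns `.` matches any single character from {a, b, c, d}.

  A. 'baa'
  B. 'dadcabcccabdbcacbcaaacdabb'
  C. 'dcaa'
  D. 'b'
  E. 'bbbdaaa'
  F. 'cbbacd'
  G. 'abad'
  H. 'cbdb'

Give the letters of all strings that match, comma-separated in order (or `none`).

A → match
B → no match — must start with 'b'
C → no match — must start with 'b'
D → no match
E → match
F → no match — must start with 'b'
G → no match — must start with 'b'
H → no match — must start with 'b'

A, E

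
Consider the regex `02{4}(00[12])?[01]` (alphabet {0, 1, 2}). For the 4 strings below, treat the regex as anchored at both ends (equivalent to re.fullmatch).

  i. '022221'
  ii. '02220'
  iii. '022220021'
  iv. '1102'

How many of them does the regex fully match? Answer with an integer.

2

i → match
ii → no match
iii → match
iv → no match — must start with '02'
Total matched: 2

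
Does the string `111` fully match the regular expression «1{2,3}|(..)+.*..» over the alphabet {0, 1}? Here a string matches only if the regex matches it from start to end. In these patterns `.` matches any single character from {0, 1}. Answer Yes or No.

Yes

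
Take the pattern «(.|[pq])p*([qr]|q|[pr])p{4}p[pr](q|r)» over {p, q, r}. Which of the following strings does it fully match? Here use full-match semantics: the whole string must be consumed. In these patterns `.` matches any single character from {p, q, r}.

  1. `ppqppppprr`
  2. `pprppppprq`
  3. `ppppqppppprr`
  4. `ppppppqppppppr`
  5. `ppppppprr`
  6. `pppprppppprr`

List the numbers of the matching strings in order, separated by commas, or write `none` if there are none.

1 → match
2 → match
3 → match
4 → match
5 → match
6 → match

1, 2, 3, 4, 5, 6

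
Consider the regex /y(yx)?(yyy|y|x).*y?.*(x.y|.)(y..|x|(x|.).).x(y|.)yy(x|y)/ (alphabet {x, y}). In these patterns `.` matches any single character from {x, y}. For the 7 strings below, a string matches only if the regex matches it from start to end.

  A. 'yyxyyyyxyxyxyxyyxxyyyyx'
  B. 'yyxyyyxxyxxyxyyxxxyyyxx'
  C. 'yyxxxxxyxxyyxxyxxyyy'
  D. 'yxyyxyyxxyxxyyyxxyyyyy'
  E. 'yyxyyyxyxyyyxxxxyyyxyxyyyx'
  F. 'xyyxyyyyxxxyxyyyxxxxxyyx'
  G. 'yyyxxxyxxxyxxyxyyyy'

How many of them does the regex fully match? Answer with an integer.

3

A → no match
B → no match
C → match
D → no match
E → match
F → no match — must start with 'y'
G → match
Total matched: 3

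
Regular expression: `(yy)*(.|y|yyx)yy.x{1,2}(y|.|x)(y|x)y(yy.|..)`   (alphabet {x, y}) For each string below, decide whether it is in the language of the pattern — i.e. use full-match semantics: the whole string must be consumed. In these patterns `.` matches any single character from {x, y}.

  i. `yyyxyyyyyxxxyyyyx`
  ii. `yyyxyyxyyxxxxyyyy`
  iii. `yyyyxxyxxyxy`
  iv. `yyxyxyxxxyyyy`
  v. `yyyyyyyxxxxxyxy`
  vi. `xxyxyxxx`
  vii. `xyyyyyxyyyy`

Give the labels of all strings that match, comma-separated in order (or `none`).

v

i → no match
ii → no match
iii. `yyyyxxyxxyxy` → no match
iv → no match
v → match
vi. `xxyxyxxx` → no match
vii. `xyyyyyxyyyy` → no match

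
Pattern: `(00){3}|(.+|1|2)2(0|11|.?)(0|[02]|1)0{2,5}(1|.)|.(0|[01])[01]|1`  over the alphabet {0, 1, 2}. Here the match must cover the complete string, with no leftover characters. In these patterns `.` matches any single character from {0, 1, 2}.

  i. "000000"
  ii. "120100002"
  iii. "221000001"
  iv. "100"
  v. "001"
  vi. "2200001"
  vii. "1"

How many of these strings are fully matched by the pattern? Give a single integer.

7

i. "000000" → match
ii. "120100002" → match
iii. "221000001" → match
iv. "100" → match
v. "001" → match
vi. "2200001" → match
vii. "1" → match
Total matched: 7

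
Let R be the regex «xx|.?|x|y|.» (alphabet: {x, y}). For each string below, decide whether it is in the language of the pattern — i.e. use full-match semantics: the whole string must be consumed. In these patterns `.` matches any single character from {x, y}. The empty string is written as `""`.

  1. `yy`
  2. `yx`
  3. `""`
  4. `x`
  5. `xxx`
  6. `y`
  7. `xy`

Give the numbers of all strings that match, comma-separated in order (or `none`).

3, 4, 6

1. `yy` → no match
2. `yx` → no match
3. `""` → match
4. `x` → match
5. `xxx` → no match
6. `y` → match
7. `xy` → no match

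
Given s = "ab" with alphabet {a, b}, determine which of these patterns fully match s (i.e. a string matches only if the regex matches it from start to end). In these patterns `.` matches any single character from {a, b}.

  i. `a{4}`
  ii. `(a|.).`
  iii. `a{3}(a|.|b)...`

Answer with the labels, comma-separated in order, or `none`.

i → no match — must end with "a"
ii → match
iii → no match

ii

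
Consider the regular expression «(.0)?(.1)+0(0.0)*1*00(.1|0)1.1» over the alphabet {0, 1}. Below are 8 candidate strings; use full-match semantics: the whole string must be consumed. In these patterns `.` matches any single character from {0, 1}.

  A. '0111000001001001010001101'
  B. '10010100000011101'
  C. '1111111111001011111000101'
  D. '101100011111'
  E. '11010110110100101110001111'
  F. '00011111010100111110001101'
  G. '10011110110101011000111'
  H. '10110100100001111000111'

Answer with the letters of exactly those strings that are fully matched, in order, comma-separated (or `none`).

A, B, C, D, H

A → match
B → match
C → match
D → match
E → no match
F → no match
G → no match
H → match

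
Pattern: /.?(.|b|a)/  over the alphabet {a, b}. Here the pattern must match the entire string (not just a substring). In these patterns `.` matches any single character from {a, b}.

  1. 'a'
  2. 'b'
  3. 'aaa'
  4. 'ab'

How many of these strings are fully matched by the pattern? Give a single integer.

1. 'a' → match
2. 'b' → match
3. 'aaa' → no match
4. 'ab' → match
Total matched: 3

3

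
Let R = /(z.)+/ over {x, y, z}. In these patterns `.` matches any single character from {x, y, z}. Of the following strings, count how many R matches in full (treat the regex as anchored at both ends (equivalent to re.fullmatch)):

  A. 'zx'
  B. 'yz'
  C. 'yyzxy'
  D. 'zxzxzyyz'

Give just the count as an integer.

A. 'zx' → match
B. 'yz' → no match — must start with 'z'
C. 'yyzxy' → no match — must start with 'z'
D. 'zxzxzyyz' → no match
Total matched: 1

1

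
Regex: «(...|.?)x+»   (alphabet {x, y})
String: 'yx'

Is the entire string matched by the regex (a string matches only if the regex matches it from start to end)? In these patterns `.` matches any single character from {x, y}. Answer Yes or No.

Yes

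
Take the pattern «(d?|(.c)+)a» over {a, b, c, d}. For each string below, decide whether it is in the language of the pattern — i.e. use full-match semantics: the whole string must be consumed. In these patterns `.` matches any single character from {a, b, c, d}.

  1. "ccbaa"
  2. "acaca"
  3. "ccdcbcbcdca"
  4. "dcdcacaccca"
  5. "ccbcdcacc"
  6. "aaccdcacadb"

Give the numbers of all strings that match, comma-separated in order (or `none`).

2, 3, 4

1. "ccbaa" → no match
2. "acaca" → match
3. "ccdcbcbcdca" → match
4. "dcdcacaccca" → match
5. "ccbcdcacc" → no match — must end with "a"
6. "aaccdcacadb" → no match — must end with "a"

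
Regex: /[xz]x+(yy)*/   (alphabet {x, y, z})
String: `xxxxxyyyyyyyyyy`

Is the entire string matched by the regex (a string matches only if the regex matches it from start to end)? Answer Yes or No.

Yes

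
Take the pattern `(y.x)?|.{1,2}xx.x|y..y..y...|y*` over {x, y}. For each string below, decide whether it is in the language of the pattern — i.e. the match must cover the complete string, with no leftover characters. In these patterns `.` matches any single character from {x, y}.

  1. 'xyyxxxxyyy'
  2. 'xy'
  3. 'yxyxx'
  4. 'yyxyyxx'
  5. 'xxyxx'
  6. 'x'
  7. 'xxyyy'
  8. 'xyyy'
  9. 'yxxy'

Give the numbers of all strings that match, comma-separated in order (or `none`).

none

1 → no match
2 → no match
3 → no match
4 → no match
5 → no match
6 → no match
7 → no match
8 → no match
9 → no match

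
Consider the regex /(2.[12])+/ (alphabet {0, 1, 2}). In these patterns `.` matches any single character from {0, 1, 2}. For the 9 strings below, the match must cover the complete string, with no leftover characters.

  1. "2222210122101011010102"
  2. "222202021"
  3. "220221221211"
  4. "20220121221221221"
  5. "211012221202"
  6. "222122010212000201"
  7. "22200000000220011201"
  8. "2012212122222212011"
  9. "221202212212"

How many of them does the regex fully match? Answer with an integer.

1 → no match
2 → no match
3 → no match
4 → no match
5 → no match
6 → no match
7 → no match
8 → no match
9 → match
Total matched: 1

1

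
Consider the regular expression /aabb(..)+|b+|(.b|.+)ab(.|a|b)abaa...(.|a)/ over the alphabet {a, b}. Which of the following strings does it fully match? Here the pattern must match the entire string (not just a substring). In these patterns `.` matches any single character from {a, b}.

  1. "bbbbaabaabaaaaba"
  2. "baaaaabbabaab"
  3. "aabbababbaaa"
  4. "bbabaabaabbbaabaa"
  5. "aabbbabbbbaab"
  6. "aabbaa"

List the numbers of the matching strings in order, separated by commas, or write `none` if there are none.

1 → match
2 → no match
3 → match
4 → no match
5 → no match
6 → match

1, 3, 6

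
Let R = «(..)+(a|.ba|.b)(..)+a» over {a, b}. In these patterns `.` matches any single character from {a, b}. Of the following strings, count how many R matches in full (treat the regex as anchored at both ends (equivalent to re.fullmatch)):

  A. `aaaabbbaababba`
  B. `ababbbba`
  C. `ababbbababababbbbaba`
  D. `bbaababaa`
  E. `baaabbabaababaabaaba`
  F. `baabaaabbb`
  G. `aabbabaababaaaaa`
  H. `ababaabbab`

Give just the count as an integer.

A → match
B → match
C → match
D → no match
E → match
F → no match — must end with `a`
G → match
H → no match — must end with `a`
Total matched: 5

5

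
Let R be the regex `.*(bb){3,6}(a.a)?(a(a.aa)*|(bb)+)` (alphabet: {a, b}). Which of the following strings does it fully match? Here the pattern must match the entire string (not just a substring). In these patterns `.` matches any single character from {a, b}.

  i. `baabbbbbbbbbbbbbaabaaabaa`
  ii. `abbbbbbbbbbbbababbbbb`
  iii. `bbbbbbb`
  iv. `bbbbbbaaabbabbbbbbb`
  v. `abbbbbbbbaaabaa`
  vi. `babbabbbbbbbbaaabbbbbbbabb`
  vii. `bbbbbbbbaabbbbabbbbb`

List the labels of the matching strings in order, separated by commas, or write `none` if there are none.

i

i → match
ii → no match
iii. `bbbbbbb` → no match
iv → no match
v → no match
vi → no match
vii → no match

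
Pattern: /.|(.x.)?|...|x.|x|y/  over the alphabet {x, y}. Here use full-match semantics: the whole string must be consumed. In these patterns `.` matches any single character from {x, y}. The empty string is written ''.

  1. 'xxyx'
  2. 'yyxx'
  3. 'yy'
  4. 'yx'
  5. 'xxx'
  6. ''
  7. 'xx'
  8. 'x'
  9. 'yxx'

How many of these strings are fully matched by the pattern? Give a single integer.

1. 'xxyx' → no match
2. 'yyxx' → no match
3. 'yy' → no match
4. 'yx' → no match
5. 'xxx' → match
6. '' → match
7. 'xx' → match
8. 'x' → match
9. 'yxx' → match
Total matched: 5

5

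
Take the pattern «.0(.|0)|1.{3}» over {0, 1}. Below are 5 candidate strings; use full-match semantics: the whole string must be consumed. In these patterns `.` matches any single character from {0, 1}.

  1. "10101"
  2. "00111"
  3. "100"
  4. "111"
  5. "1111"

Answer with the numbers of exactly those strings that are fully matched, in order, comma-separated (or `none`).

3, 5

1 → no match
2 → no match
3 → match
4 → no match
5 → match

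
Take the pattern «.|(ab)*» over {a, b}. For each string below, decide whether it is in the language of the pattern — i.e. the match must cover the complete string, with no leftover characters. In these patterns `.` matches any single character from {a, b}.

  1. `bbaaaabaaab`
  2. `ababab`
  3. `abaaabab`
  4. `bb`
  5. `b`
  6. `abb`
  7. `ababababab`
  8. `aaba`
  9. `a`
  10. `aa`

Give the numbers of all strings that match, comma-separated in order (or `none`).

1 → no match
2 → match
3 → no match
4 → no match
5 → match
6 → no match
7 → match
8 → no match
9 → match
10 → no match

2, 5, 7, 9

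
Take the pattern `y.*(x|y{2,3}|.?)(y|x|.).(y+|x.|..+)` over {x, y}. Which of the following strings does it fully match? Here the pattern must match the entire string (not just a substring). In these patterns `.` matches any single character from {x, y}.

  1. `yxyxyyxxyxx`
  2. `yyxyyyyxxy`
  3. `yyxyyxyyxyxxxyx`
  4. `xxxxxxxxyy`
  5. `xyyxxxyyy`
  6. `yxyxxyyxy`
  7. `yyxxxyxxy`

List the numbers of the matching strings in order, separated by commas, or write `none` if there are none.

1, 2, 3, 6, 7

1. `yxyxyyxxyxx` → match
2. `yyxyyyyxxy` → match
3 → match
4. `xxxxxxxxyy` → no match — must start with `y`
5. `xyyxxxyyy` → no match — must start with `y`
6. `yxyxxyyxy` → match
7. `yyxxxyxxy` → match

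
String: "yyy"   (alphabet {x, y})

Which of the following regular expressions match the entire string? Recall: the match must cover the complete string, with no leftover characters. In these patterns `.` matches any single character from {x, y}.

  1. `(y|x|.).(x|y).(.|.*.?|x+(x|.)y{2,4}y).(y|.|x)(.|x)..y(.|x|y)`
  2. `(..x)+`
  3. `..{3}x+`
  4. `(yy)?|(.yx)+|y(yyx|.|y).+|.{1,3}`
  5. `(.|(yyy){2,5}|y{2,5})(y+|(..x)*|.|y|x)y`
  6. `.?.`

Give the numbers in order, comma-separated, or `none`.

1 → no match
2 → no match — must end with "x"
3 → no match — must end with "x"
4 → match
5 → match
6 → no match

4, 5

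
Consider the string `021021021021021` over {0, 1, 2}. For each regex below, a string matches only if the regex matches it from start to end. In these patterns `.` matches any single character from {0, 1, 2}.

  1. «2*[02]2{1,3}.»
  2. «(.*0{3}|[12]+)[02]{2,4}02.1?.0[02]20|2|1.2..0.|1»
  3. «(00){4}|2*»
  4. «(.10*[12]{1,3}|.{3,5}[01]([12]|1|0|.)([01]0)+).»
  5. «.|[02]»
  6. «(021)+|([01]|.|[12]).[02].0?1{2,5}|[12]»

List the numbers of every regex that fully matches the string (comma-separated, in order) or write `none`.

1 → no match
2 → no match
3 → no match
4 → no match
5 → no match
6 → match

6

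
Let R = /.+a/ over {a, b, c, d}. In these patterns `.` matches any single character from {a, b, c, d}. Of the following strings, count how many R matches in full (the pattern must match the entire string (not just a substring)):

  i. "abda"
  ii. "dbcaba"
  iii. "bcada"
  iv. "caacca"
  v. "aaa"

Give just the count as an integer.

i → match
ii → match
iii → match
iv → match
v → match
Total matched: 5

5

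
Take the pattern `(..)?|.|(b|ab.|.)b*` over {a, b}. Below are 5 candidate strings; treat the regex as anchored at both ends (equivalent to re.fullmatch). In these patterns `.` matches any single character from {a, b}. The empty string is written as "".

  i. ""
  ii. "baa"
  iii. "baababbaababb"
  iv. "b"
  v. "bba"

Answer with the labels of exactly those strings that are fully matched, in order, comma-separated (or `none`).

i, iv

i → match
ii → no match
iii → no match
iv → match
v → no match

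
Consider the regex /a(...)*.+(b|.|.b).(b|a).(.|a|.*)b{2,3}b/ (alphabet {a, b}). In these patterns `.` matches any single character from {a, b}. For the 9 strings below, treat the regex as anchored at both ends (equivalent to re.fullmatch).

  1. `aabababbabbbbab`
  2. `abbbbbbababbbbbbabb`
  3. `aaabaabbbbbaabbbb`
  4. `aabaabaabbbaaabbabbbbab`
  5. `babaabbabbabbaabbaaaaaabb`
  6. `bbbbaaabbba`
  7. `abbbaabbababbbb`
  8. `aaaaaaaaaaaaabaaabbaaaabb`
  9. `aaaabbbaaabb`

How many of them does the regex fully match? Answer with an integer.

2

1 → no match — must end with `bb`
2 → no match
3 → match
4 → no match — must end with `bb`
5 → no match — must start with `a`
6 → no match — must start with `a`
7 → match
8 → no match
9 → no match
Total matched: 2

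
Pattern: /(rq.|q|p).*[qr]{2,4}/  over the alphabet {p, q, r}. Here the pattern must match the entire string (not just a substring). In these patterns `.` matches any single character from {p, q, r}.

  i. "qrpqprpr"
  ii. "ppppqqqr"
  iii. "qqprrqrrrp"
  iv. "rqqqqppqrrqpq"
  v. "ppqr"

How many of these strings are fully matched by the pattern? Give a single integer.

i → no match
ii → match
iii → no match
iv → no match
v → match
Total matched: 2

2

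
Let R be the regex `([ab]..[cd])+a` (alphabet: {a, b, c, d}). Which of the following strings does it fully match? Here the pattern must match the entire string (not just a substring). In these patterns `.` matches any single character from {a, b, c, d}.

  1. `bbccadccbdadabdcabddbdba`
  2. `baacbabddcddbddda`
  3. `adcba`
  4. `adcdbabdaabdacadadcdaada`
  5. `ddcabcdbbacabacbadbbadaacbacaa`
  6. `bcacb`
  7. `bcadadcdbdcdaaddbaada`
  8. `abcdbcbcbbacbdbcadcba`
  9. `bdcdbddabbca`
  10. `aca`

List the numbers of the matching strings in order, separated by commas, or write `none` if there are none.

1 → no match
2 → no match
3 → no match
4 → no match
5 → no match
6 → no match — must end with `a`
7 → match
8 → no match
9 → no match
10 → no match

7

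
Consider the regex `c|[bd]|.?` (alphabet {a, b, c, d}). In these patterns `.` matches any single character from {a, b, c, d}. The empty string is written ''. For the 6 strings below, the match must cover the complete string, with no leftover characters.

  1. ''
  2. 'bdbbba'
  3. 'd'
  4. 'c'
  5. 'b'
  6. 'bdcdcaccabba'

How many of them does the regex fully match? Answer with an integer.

1. '' → match
2. 'bdbbba' → no match
3. 'd' → match
4. 'c' → match
5. 'b' → match
6. 'bdcdcaccabba' → no match
Total matched: 4

4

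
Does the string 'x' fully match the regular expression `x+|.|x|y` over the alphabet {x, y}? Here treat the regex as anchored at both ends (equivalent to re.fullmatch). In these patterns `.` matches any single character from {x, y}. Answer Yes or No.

Yes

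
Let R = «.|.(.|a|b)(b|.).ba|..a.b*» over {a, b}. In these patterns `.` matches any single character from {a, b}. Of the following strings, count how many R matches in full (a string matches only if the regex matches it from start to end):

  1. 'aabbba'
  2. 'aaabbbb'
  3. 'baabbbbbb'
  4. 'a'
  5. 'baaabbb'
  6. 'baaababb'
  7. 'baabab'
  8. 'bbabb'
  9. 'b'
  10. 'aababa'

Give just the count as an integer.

1 → match
2 → match
3 → match
4 → match
5 → match
6 → no match
7 → no match
8 → match
9 → match
10 → match
Total matched: 8

8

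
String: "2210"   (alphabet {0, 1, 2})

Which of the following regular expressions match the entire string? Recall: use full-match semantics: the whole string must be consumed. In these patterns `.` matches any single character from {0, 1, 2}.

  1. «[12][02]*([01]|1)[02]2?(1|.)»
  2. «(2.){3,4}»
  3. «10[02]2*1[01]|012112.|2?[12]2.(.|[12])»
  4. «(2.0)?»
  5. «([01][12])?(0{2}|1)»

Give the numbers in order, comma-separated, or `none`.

1 → no match
2 → no match
3 → match
4 → no match
5 → no match

3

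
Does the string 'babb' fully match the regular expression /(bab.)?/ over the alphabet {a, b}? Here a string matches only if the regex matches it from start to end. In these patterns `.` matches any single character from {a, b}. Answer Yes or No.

Yes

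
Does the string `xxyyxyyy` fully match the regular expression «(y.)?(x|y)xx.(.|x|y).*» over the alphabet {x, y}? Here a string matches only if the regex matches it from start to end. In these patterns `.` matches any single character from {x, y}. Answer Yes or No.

No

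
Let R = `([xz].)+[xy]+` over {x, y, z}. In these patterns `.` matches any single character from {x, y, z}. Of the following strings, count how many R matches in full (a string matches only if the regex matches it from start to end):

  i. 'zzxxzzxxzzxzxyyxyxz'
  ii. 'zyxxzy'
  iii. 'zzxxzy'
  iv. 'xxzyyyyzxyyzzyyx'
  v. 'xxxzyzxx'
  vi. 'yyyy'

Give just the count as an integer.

0

i → no match
ii. 'zyxxzy' → no match
iii. 'zzxxzy' → no match
iv → no match
v. 'xxxzyzxx' → no match
vi. 'yyyy' → no match
Total matched: 0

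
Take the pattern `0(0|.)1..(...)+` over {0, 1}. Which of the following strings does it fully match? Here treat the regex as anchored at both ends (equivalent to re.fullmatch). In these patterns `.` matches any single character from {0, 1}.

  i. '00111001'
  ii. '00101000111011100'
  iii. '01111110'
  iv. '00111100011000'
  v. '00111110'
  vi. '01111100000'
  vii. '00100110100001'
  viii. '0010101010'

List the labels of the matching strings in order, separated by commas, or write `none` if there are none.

i → match
ii → match
iii → match
iv → match
v → match
vi → match
vii → match
viii → no match

i, ii, iii, iv, v, vi, vii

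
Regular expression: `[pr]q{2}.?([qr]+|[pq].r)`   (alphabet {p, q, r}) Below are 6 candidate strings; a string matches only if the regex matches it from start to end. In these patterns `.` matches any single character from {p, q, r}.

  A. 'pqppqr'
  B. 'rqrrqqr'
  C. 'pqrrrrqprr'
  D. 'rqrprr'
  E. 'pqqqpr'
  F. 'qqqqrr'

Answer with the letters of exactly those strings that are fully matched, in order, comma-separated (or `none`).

E

A → no match
B → no match
C → no match
D → no match
E → match
F → no match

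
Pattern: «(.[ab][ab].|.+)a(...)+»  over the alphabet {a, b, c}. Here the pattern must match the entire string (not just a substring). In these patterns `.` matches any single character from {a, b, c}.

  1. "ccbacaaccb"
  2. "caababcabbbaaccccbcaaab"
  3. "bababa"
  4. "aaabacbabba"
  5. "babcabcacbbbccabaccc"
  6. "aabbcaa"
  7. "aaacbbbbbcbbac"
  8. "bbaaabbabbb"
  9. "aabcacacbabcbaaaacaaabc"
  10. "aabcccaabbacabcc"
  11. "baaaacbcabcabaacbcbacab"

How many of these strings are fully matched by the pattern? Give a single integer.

9

1. "ccbacaaccb" → match
2 → match
3. "bababa" → no match
4. "aaabacbabba" → match
5 → match
6. "aabbcaa" → no match
7 → match
8. "bbaaabbabbb" → match
9 → match
10 → match
11 → match
Total matched: 9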